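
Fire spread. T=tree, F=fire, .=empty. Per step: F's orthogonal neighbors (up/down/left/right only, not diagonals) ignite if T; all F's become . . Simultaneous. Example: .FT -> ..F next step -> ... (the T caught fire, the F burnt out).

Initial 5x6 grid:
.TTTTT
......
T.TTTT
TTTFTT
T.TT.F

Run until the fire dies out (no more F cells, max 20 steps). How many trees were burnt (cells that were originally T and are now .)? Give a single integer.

Answer: 13

Derivation:
Step 1: +5 fires, +2 burnt (F count now 5)
Step 2: +5 fires, +5 burnt (F count now 5)
Step 3: +1 fires, +5 burnt (F count now 1)
Step 4: +2 fires, +1 burnt (F count now 2)
Step 5: +0 fires, +2 burnt (F count now 0)
Fire out after step 5
Initially T: 18, now '.': 25
Total burnt (originally-T cells now '.'): 13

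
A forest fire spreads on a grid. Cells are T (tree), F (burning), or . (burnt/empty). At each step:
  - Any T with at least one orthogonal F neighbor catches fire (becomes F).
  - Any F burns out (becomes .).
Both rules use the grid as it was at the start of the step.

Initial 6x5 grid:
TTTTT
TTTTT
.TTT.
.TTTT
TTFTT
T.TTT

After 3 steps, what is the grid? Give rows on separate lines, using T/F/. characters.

Step 1: 4 trees catch fire, 1 burn out
  TTTTT
  TTTTT
  .TTT.
  .TFTT
  TF.FT
  T.FTT
Step 2: 6 trees catch fire, 4 burn out
  TTTTT
  TTTTT
  .TFT.
  .F.FT
  F...F
  T..FT
Step 3: 6 trees catch fire, 6 burn out
  TTTTT
  TTFTT
  .F.F.
  ....F
  .....
  F...F

TTTTT
TTFTT
.F.F.
....F
.....
F...F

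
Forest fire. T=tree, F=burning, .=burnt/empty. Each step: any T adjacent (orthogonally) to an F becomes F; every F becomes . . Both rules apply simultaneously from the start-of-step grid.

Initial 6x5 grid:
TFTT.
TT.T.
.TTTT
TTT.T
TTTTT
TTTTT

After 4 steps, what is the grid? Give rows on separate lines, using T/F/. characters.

Step 1: 3 trees catch fire, 1 burn out
  F.FT.
  TF.T.
  .TTTT
  TTT.T
  TTTTT
  TTTTT
Step 2: 3 trees catch fire, 3 burn out
  ...F.
  F..T.
  .FTTT
  TTT.T
  TTTTT
  TTTTT
Step 3: 3 trees catch fire, 3 burn out
  .....
  ...F.
  ..FTT
  TFT.T
  TTTTT
  TTTTT
Step 4: 4 trees catch fire, 3 burn out
  .....
  .....
  ...FT
  F.F.T
  TFTTT
  TTTTT

.....
.....
...FT
F.F.T
TFTTT
TTTTT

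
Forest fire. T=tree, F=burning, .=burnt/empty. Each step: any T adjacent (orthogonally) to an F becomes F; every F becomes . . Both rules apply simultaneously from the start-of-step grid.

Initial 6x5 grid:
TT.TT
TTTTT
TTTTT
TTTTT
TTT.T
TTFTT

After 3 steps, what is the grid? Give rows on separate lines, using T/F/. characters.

Step 1: 3 trees catch fire, 1 burn out
  TT.TT
  TTTTT
  TTTTT
  TTTTT
  TTF.T
  TF.FT
Step 2: 4 trees catch fire, 3 burn out
  TT.TT
  TTTTT
  TTTTT
  TTFTT
  TF..T
  F...F
Step 3: 5 trees catch fire, 4 burn out
  TT.TT
  TTTTT
  TTFTT
  TF.FT
  F...F
  .....

TT.TT
TTTTT
TTFTT
TF.FT
F...F
.....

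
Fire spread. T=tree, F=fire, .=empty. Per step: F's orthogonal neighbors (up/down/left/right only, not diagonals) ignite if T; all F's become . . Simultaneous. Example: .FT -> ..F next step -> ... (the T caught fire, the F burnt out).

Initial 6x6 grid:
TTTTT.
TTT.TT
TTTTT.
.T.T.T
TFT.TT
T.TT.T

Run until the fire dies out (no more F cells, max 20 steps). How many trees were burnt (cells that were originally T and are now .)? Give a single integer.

Answer: 22

Derivation:
Step 1: +3 fires, +1 burnt (F count now 3)
Step 2: +3 fires, +3 burnt (F count now 3)
Step 3: +4 fires, +3 burnt (F count now 4)
Step 4: +4 fires, +4 burnt (F count now 4)
Step 5: +4 fires, +4 burnt (F count now 4)
Step 6: +2 fires, +4 burnt (F count now 2)
Step 7: +2 fires, +2 burnt (F count now 2)
Step 8: +0 fires, +2 burnt (F count now 0)
Fire out after step 8
Initially T: 26, now '.': 32
Total burnt (originally-T cells now '.'): 22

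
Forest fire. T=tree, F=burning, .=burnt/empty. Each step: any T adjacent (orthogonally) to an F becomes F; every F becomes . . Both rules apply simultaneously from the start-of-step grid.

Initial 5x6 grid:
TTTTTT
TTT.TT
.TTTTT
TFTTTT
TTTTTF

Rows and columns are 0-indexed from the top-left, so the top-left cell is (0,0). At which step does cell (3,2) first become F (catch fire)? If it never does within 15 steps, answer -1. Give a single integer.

Step 1: cell (3,2)='F' (+6 fires, +2 burnt)
  -> target ignites at step 1
Step 2: cell (3,2)='.' (+8 fires, +6 burnt)
Step 3: cell (3,2)='.' (+6 fires, +8 burnt)
Step 4: cell (3,2)='.' (+4 fires, +6 burnt)
Step 5: cell (3,2)='.' (+2 fires, +4 burnt)
Step 6: cell (3,2)='.' (+0 fires, +2 burnt)
  fire out at step 6

1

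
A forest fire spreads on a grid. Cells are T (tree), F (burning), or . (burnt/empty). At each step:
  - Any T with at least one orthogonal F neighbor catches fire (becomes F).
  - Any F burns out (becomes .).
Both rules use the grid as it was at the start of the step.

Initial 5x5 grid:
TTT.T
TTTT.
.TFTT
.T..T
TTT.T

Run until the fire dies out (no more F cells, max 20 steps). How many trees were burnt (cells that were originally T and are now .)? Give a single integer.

Step 1: +3 fires, +1 burnt (F count now 3)
Step 2: +5 fires, +3 burnt (F count now 5)
Step 3: +4 fires, +5 burnt (F count now 4)
Step 4: +4 fires, +4 burnt (F count now 4)
Step 5: +0 fires, +4 burnt (F count now 0)
Fire out after step 5
Initially T: 17, now '.': 24
Total burnt (originally-T cells now '.'): 16

Answer: 16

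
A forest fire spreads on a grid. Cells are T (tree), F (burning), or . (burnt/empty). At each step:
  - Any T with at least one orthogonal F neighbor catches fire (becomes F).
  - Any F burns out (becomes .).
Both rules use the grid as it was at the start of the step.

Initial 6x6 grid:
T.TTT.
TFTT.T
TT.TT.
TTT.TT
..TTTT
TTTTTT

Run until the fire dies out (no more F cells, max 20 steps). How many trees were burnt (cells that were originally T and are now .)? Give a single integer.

Answer: 26

Derivation:
Step 1: +3 fires, +1 burnt (F count now 3)
Step 2: +5 fires, +3 burnt (F count now 5)
Step 3: +4 fires, +5 burnt (F count now 4)
Step 4: +3 fires, +4 burnt (F count now 3)
Step 5: +3 fires, +3 burnt (F count now 3)
Step 6: +4 fires, +3 burnt (F count now 4)
Step 7: +3 fires, +4 burnt (F count now 3)
Step 8: +1 fires, +3 burnt (F count now 1)
Step 9: +0 fires, +1 burnt (F count now 0)
Fire out after step 9
Initially T: 27, now '.': 35
Total burnt (originally-T cells now '.'): 26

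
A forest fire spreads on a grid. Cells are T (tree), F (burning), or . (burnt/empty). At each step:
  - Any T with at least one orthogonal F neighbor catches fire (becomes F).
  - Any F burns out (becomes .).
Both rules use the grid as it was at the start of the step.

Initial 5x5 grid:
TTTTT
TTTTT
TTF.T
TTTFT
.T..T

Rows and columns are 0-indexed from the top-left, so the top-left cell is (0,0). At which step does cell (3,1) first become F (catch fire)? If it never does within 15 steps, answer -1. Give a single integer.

Step 1: cell (3,1)='T' (+4 fires, +2 burnt)
Step 2: cell (3,1)='F' (+7 fires, +4 burnt)
  -> target ignites at step 2
Step 3: cell (3,1)='.' (+6 fires, +7 burnt)
Step 4: cell (3,1)='.' (+2 fires, +6 burnt)
Step 5: cell (3,1)='.' (+0 fires, +2 burnt)
  fire out at step 5

2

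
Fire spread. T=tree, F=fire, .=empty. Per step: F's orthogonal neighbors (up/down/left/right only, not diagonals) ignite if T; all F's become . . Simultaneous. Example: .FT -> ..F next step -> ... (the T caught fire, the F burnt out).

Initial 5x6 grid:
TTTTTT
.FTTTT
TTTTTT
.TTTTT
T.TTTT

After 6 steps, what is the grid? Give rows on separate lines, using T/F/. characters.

Step 1: 3 trees catch fire, 1 burn out
  TFTTTT
  ..FTTT
  TFTTTT
  .TTTTT
  T.TTTT
Step 2: 6 trees catch fire, 3 burn out
  F.FTTT
  ...FTT
  F.FTTT
  .FTTTT
  T.TTTT
Step 3: 4 trees catch fire, 6 burn out
  ...FTT
  ....FT
  ...FTT
  ..FTTT
  T.TTTT
Step 4: 5 trees catch fire, 4 burn out
  ....FT
  .....F
  ....FT
  ...FTT
  T.FTTT
Step 5: 4 trees catch fire, 5 burn out
  .....F
  ......
  .....F
  ....FT
  T..FTT
Step 6: 2 trees catch fire, 4 burn out
  ......
  ......
  ......
  .....F
  T...FT

......
......
......
.....F
T...FT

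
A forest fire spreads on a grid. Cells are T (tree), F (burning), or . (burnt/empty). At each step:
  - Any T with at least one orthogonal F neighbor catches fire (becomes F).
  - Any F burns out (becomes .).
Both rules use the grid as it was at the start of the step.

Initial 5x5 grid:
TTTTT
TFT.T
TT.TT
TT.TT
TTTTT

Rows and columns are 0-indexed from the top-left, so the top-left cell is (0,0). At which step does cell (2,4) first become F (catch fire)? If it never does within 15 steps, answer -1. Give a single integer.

Step 1: cell (2,4)='T' (+4 fires, +1 burnt)
Step 2: cell (2,4)='T' (+4 fires, +4 burnt)
Step 3: cell (2,4)='T' (+3 fires, +4 burnt)
Step 4: cell (2,4)='T' (+3 fires, +3 burnt)
Step 5: cell (2,4)='T' (+2 fires, +3 burnt)
Step 6: cell (2,4)='F' (+3 fires, +2 burnt)
  -> target ignites at step 6
Step 7: cell (2,4)='.' (+2 fires, +3 burnt)
Step 8: cell (2,4)='.' (+0 fires, +2 burnt)
  fire out at step 8

6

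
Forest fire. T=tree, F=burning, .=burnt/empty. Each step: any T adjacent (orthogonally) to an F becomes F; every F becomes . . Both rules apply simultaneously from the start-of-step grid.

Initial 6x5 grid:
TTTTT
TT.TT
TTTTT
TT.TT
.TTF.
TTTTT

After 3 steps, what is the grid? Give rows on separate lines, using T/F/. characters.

Step 1: 3 trees catch fire, 1 burn out
  TTTTT
  TT.TT
  TTTTT
  TT.FT
  .TF..
  TTTFT
Step 2: 5 trees catch fire, 3 burn out
  TTTTT
  TT.TT
  TTTFT
  TT..F
  .F...
  TTF.F
Step 3: 5 trees catch fire, 5 burn out
  TTTTT
  TT.FT
  TTF.F
  TF...
  .....
  TF...

TTTTT
TT.FT
TTF.F
TF...
.....
TF...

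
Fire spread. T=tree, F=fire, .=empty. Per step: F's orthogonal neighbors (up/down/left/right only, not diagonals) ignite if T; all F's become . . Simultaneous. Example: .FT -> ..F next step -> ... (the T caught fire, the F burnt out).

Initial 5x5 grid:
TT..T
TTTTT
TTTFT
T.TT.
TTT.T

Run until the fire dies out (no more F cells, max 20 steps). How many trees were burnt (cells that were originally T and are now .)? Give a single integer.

Step 1: +4 fires, +1 burnt (F count now 4)
Step 2: +4 fires, +4 burnt (F count now 4)
Step 3: +4 fires, +4 burnt (F count now 4)
Step 4: +4 fires, +4 burnt (F count now 4)
Step 5: +2 fires, +4 burnt (F count now 2)
Step 6: +0 fires, +2 burnt (F count now 0)
Fire out after step 6
Initially T: 19, now '.': 24
Total burnt (originally-T cells now '.'): 18

Answer: 18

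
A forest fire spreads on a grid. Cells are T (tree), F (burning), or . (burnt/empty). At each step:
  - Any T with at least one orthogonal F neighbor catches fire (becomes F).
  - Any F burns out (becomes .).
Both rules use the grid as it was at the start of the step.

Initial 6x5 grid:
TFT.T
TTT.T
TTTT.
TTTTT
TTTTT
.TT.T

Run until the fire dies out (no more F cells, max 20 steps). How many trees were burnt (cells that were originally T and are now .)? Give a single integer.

Step 1: +3 fires, +1 burnt (F count now 3)
Step 2: +3 fires, +3 burnt (F count now 3)
Step 3: +3 fires, +3 burnt (F count now 3)
Step 4: +4 fires, +3 burnt (F count now 4)
Step 5: +4 fires, +4 burnt (F count now 4)
Step 6: +3 fires, +4 burnt (F count now 3)
Step 7: +1 fires, +3 burnt (F count now 1)
Step 8: +1 fires, +1 burnt (F count now 1)
Step 9: +0 fires, +1 burnt (F count now 0)
Fire out after step 9
Initially T: 24, now '.': 28
Total burnt (originally-T cells now '.'): 22

Answer: 22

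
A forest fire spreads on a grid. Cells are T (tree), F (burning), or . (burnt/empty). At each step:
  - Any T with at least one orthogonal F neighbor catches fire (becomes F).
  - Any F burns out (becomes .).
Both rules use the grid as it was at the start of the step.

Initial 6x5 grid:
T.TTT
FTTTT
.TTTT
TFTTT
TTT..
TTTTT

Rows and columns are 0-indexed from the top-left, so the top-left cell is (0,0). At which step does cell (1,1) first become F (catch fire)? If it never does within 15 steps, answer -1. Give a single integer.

Step 1: cell (1,1)='F' (+6 fires, +2 burnt)
  -> target ignites at step 1
Step 2: cell (1,1)='.' (+6 fires, +6 burnt)
Step 3: cell (1,1)='.' (+6 fires, +6 burnt)
Step 4: cell (1,1)='.' (+4 fires, +6 burnt)
Step 5: cell (1,1)='.' (+2 fires, +4 burnt)
Step 6: cell (1,1)='.' (+0 fires, +2 burnt)
  fire out at step 6

1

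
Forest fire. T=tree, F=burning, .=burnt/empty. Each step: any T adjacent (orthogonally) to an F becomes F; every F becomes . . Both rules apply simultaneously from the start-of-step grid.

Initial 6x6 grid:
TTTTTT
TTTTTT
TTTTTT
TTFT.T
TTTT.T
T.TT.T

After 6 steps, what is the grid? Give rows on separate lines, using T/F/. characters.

Step 1: 4 trees catch fire, 1 burn out
  TTTTTT
  TTTTTT
  TTFTTT
  TF.F.T
  TTFT.T
  T.TT.T
Step 2: 7 trees catch fire, 4 burn out
  TTTTTT
  TTFTTT
  TF.FTT
  F....T
  TF.F.T
  T.FT.T
Step 3: 7 trees catch fire, 7 burn out
  TTFTTT
  TF.FTT
  F...FT
  .....T
  F....T
  T..F.T
Step 4: 6 trees catch fire, 7 burn out
  TF.FTT
  F...FT
  .....F
  .....T
  .....T
  F....T
Step 5: 4 trees catch fire, 6 burn out
  F...FT
  .....F
  ......
  .....F
  .....T
  .....T
Step 6: 2 trees catch fire, 4 burn out
  .....F
  ......
  ......
  ......
  .....F
  .....T

.....F
......
......
......
.....F
.....T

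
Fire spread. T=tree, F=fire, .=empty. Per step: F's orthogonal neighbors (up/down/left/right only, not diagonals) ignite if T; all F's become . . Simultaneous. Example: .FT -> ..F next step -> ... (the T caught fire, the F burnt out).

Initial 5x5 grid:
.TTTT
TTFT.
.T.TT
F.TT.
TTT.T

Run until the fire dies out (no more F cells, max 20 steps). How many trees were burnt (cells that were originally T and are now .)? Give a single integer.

Answer: 15

Derivation:
Step 1: +4 fires, +2 burnt (F count now 4)
Step 2: +6 fires, +4 burnt (F count now 6)
Step 3: +4 fires, +6 burnt (F count now 4)
Step 4: +1 fires, +4 burnt (F count now 1)
Step 5: +0 fires, +1 burnt (F count now 0)
Fire out after step 5
Initially T: 16, now '.': 24
Total burnt (originally-T cells now '.'): 15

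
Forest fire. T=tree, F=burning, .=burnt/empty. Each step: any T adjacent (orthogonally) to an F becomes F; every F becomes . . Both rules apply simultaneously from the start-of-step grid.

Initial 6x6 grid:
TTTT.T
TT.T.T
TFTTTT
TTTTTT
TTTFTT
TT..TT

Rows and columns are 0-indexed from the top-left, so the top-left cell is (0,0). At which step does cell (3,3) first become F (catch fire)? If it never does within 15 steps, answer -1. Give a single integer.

Step 1: cell (3,3)='F' (+7 fires, +2 burnt)
  -> target ignites at step 1
Step 2: cell (3,3)='.' (+9 fires, +7 burnt)
Step 3: cell (3,3)='.' (+8 fires, +9 burnt)
Step 4: cell (3,3)='.' (+3 fires, +8 burnt)
Step 5: cell (3,3)='.' (+1 fires, +3 burnt)
Step 6: cell (3,3)='.' (+1 fires, +1 burnt)
Step 7: cell (3,3)='.' (+0 fires, +1 burnt)
  fire out at step 7

1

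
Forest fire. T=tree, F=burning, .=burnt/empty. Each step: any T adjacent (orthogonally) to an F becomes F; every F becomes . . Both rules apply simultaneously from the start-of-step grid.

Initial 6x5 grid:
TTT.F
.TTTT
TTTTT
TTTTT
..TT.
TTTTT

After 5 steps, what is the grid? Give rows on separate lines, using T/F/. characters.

Step 1: 1 trees catch fire, 1 burn out
  TTT..
  .TTTF
  TTTTT
  TTTTT
  ..TT.
  TTTTT
Step 2: 2 trees catch fire, 1 burn out
  TTT..
  .TTF.
  TTTTF
  TTTTT
  ..TT.
  TTTTT
Step 3: 3 trees catch fire, 2 burn out
  TTT..
  .TF..
  TTTF.
  TTTTF
  ..TT.
  TTTTT
Step 4: 4 trees catch fire, 3 burn out
  TTF..
  .F...
  TTF..
  TTTF.
  ..TT.
  TTTTT
Step 5: 4 trees catch fire, 4 burn out
  TF...
  .....
  TF...
  TTF..
  ..TF.
  TTTTT

TF...
.....
TF...
TTF..
..TF.
TTTTT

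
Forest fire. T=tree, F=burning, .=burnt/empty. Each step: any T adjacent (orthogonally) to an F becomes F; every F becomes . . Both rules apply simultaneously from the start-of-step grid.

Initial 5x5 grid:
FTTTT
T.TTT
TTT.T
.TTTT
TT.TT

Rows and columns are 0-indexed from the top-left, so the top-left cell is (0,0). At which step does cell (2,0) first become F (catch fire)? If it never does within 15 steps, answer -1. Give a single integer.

Step 1: cell (2,0)='T' (+2 fires, +1 burnt)
Step 2: cell (2,0)='F' (+2 fires, +2 burnt)
  -> target ignites at step 2
Step 3: cell (2,0)='.' (+3 fires, +2 burnt)
Step 4: cell (2,0)='.' (+4 fires, +3 burnt)
Step 5: cell (2,0)='.' (+3 fires, +4 burnt)
Step 6: cell (2,0)='.' (+3 fires, +3 burnt)
Step 7: cell (2,0)='.' (+2 fires, +3 burnt)
Step 8: cell (2,0)='.' (+1 fires, +2 burnt)
Step 9: cell (2,0)='.' (+0 fires, +1 burnt)
  fire out at step 9

2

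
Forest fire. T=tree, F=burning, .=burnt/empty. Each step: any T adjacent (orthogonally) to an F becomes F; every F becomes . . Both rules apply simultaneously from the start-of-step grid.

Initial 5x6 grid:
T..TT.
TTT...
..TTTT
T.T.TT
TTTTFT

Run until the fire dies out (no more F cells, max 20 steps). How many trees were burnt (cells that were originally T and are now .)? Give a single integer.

Answer: 17

Derivation:
Step 1: +3 fires, +1 burnt (F count now 3)
Step 2: +3 fires, +3 burnt (F count now 3)
Step 3: +4 fires, +3 burnt (F count now 4)
Step 4: +2 fires, +4 burnt (F count now 2)
Step 5: +2 fires, +2 burnt (F count now 2)
Step 6: +1 fires, +2 burnt (F count now 1)
Step 7: +1 fires, +1 burnt (F count now 1)
Step 8: +1 fires, +1 burnt (F count now 1)
Step 9: +0 fires, +1 burnt (F count now 0)
Fire out after step 9
Initially T: 19, now '.': 28
Total burnt (originally-T cells now '.'): 17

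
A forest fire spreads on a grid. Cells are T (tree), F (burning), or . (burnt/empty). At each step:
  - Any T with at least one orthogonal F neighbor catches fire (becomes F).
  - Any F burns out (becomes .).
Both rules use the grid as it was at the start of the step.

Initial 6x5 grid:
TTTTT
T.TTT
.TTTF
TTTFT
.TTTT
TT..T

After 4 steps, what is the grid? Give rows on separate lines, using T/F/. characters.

Step 1: 5 trees catch fire, 2 burn out
  TTTTT
  T.TTF
  .TTF.
  TTF.F
  .TTFT
  TT..T
Step 2: 6 trees catch fire, 5 burn out
  TTTTF
  T.TF.
  .TF..
  TF...
  .TF.F
  TT..T
Step 3: 6 trees catch fire, 6 burn out
  TTTF.
  T.F..
  .F...
  F....
  .F...
  TT..F
Step 4: 2 trees catch fire, 6 burn out
  TTF..
  T....
  .....
  .....
  .....
  TF...

TTF..
T....
.....
.....
.....
TF...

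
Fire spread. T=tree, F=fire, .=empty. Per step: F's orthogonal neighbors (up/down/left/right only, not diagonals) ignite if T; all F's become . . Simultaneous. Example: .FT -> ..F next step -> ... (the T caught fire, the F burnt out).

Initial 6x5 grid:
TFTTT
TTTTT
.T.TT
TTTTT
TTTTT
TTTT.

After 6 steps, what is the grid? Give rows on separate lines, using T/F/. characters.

Step 1: 3 trees catch fire, 1 burn out
  F.FTT
  TFTTT
  .T.TT
  TTTTT
  TTTTT
  TTTT.
Step 2: 4 trees catch fire, 3 burn out
  ...FT
  F.FTT
  .F.TT
  TTTTT
  TTTTT
  TTTT.
Step 3: 3 trees catch fire, 4 burn out
  ....F
  ...FT
  ...TT
  TFTTT
  TTTTT
  TTTT.
Step 4: 5 trees catch fire, 3 burn out
  .....
  ....F
  ...FT
  F.FTT
  TFTTT
  TTTT.
Step 5: 5 trees catch fire, 5 burn out
  .....
  .....
  ....F
  ...FT
  F.FTT
  TFTT.
Step 6: 4 trees catch fire, 5 burn out
  .....
  .....
  .....
  ....F
  ...FT
  F.FT.

.....
.....
.....
....F
...FT
F.FT.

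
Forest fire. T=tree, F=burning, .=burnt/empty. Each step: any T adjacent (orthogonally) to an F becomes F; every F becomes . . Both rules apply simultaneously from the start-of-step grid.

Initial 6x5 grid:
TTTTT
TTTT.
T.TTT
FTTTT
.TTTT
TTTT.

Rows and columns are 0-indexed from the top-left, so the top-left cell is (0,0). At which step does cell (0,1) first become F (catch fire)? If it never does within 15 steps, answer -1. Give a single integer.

Step 1: cell (0,1)='T' (+2 fires, +1 burnt)
Step 2: cell (0,1)='T' (+3 fires, +2 burnt)
Step 3: cell (0,1)='T' (+6 fires, +3 burnt)
Step 4: cell (0,1)='F' (+7 fires, +6 burnt)
  -> target ignites at step 4
Step 5: cell (0,1)='.' (+5 fires, +7 burnt)
Step 6: cell (0,1)='.' (+1 fires, +5 burnt)
Step 7: cell (0,1)='.' (+1 fires, +1 burnt)
Step 8: cell (0,1)='.' (+0 fires, +1 burnt)
  fire out at step 8

4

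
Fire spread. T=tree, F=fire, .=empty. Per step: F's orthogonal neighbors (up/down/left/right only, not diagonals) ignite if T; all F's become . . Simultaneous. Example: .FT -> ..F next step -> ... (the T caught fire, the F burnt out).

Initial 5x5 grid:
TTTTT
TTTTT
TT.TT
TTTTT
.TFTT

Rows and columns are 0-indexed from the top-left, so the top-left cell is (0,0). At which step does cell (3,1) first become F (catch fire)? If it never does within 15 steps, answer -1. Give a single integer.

Step 1: cell (3,1)='T' (+3 fires, +1 burnt)
Step 2: cell (3,1)='F' (+3 fires, +3 burnt)
  -> target ignites at step 2
Step 3: cell (3,1)='.' (+4 fires, +3 burnt)
Step 4: cell (3,1)='.' (+4 fires, +4 burnt)
Step 5: cell (3,1)='.' (+5 fires, +4 burnt)
Step 6: cell (3,1)='.' (+3 fires, +5 burnt)
Step 7: cell (3,1)='.' (+0 fires, +3 burnt)
  fire out at step 7

2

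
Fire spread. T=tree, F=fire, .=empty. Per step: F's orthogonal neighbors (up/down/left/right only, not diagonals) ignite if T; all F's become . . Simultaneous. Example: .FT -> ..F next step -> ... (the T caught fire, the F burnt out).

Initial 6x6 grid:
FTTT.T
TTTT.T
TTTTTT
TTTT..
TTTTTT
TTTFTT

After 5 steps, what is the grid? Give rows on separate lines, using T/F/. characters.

Step 1: 5 trees catch fire, 2 burn out
  .FTT.T
  FTTT.T
  TTTTTT
  TTTT..
  TTTFTT
  TTF.FT
Step 2: 8 trees catch fire, 5 burn out
  ..FT.T
  .FTT.T
  FTTTTT
  TTTF..
  TTF.FT
  TF...F
Step 3: 9 trees catch fire, 8 burn out
  ...F.T
  ..FT.T
  .FTFTT
  FTF...
  TF...F
  F.....
Step 4: 5 trees catch fire, 9 burn out
  .....T
  ...F.T
  ..F.FT
  .F....
  F.....
  ......
Step 5: 1 trees catch fire, 5 burn out
  .....T
  .....T
  .....F
  ......
  ......
  ......

.....T
.....T
.....F
......
......
......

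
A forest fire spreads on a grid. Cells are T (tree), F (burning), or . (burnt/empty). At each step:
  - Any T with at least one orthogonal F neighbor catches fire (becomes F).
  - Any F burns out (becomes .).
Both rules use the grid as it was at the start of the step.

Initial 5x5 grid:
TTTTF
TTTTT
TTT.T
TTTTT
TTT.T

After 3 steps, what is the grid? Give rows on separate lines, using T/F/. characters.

Step 1: 2 trees catch fire, 1 burn out
  TTTF.
  TTTTF
  TTT.T
  TTTTT
  TTT.T
Step 2: 3 trees catch fire, 2 burn out
  TTF..
  TTTF.
  TTT.F
  TTTTT
  TTT.T
Step 3: 3 trees catch fire, 3 burn out
  TF...
  TTF..
  TTT..
  TTTTF
  TTT.T

TF...
TTF..
TTT..
TTTTF
TTT.T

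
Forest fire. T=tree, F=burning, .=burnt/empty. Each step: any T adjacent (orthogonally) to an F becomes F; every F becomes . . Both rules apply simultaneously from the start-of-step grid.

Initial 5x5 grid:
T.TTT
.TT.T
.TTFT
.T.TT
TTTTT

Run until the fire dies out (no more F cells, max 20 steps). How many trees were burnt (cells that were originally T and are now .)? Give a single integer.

Step 1: +3 fires, +1 burnt (F count now 3)
Step 2: +5 fires, +3 burnt (F count now 5)
Step 3: +6 fires, +5 burnt (F count now 6)
Step 4: +2 fires, +6 burnt (F count now 2)
Step 5: +1 fires, +2 burnt (F count now 1)
Step 6: +0 fires, +1 burnt (F count now 0)
Fire out after step 6
Initially T: 18, now '.': 24
Total burnt (originally-T cells now '.'): 17

Answer: 17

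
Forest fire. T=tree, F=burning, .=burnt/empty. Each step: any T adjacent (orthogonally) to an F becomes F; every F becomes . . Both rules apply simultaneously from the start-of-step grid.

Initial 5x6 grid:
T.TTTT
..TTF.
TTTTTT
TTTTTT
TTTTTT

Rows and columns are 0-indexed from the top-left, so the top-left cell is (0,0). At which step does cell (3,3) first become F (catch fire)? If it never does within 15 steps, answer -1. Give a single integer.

Step 1: cell (3,3)='T' (+3 fires, +1 burnt)
Step 2: cell (3,3)='T' (+6 fires, +3 burnt)
Step 3: cell (3,3)='F' (+5 fires, +6 burnt)
  -> target ignites at step 3
Step 4: cell (3,3)='.' (+4 fires, +5 burnt)
Step 5: cell (3,3)='.' (+3 fires, +4 burnt)
Step 6: cell (3,3)='.' (+2 fires, +3 burnt)
Step 7: cell (3,3)='.' (+1 fires, +2 burnt)
Step 8: cell (3,3)='.' (+0 fires, +1 burnt)
  fire out at step 8

3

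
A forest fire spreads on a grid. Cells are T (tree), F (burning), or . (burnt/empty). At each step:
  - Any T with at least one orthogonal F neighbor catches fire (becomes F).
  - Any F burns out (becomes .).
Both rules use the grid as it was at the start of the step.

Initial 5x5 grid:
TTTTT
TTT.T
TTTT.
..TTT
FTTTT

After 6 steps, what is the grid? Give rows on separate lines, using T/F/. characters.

Step 1: 1 trees catch fire, 1 burn out
  TTTTT
  TTT.T
  TTTT.
  ..TTT
  .FTTT
Step 2: 1 trees catch fire, 1 burn out
  TTTTT
  TTT.T
  TTTT.
  ..TTT
  ..FTT
Step 3: 2 trees catch fire, 1 burn out
  TTTTT
  TTT.T
  TTTT.
  ..FTT
  ...FT
Step 4: 3 trees catch fire, 2 burn out
  TTTTT
  TTT.T
  TTFT.
  ...FT
  ....F
Step 5: 4 trees catch fire, 3 burn out
  TTTTT
  TTF.T
  TF.F.
  ....F
  .....
Step 6: 3 trees catch fire, 4 burn out
  TTFTT
  TF..T
  F....
  .....
  .....

TTFTT
TF..T
F....
.....
.....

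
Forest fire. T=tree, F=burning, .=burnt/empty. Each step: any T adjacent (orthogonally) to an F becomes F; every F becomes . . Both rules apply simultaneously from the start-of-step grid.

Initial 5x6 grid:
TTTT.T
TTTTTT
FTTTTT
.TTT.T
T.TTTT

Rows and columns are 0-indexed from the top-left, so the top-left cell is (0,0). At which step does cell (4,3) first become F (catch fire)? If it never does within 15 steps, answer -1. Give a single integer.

Step 1: cell (4,3)='T' (+2 fires, +1 burnt)
Step 2: cell (4,3)='T' (+4 fires, +2 burnt)
Step 3: cell (4,3)='T' (+4 fires, +4 burnt)
Step 4: cell (4,3)='T' (+5 fires, +4 burnt)
Step 5: cell (4,3)='F' (+4 fires, +5 burnt)
  -> target ignites at step 5
Step 6: cell (4,3)='.' (+3 fires, +4 burnt)
Step 7: cell (4,3)='.' (+2 fires, +3 burnt)
Step 8: cell (4,3)='.' (+0 fires, +2 burnt)
  fire out at step 8

5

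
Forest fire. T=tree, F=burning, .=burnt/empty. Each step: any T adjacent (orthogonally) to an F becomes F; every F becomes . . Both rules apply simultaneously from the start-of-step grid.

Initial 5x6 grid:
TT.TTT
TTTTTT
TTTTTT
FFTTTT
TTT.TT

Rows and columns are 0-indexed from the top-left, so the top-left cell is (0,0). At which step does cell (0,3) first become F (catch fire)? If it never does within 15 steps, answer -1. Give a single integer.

Step 1: cell (0,3)='T' (+5 fires, +2 burnt)
Step 2: cell (0,3)='T' (+5 fires, +5 burnt)
Step 3: cell (0,3)='T' (+5 fires, +5 burnt)
Step 4: cell (0,3)='T' (+4 fires, +5 burnt)
Step 5: cell (0,3)='F' (+4 fires, +4 burnt)
  -> target ignites at step 5
Step 6: cell (0,3)='.' (+2 fires, +4 burnt)
Step 7: cell (0,3)='.' (+1 fires, +2 burnt)
Step 8: cell (0,3)='.' (+0 fires, +1 burnt)
  fire out at step 8

5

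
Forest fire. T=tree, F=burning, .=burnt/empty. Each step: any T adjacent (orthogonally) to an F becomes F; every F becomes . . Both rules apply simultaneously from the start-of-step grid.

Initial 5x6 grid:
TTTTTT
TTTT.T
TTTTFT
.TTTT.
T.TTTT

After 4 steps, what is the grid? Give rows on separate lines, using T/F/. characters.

Step 1: 3 trees catch fire, 1 burn out
  TTTTTT
  TTTT.T
  TTTF.F
  .TTTF.
  T.TTTT
Step 2: 5 trees catch fire, 3 burn out
  TTTTTT
  TTTF.F
  TTF...
  .TTF..
  T.TTFT
Step 3: 7 trees catch fire, 5 burn out
  TTTFTF
  TTF...
  TF....
  .TF...
  T.TF.F
Step 4: 6 trees catch fire, 7 burn out
  TTF.F.
  TF....
  F.....
  .F....
  T.F...

TTF.F.
TF....
F.....
.F....
T.F...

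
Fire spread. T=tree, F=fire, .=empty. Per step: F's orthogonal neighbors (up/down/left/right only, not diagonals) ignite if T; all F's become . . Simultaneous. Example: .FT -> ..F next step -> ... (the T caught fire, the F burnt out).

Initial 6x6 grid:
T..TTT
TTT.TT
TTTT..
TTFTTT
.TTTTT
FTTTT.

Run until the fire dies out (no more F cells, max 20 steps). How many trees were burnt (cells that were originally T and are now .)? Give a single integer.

Answer: 22

Derivation:
Step 1: +5 fires, +2 burnt (F count now 5)
Step 2: +8 fires, +5 burnt (F count now 8)
Step 3: +5 fires, +8 burnt (F count now 5)
Step 4: +3 fires, +5 burnt (F count now 3)
Step 5: +1 fires, +3 burnt (F count now 1)
Step 6: +0 fires, +1 burnt (F count now 0)
Fire out after step 6
Initially T: 27, now '.': 31
Total burnt (originally-T cells now '.'): 22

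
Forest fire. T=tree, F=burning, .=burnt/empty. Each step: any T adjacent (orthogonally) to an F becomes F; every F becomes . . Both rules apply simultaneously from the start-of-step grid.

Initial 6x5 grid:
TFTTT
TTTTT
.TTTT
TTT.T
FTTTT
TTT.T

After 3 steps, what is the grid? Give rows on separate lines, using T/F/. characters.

Step 1: 6 trees catch fire, 2 burn out
  F.FTT
  TFTTT
  .TTTT
  FTT.T
  .FTTT
  FTT.T
Step 2: 7 trees catch fire, 6 burn out
  ...FT
  F.FTT
  .FTTT
  .FT.T
  ..FTT
  .FT.T
Step 3: 6 trees catch fire, 7 burn out
  ....F
  ...FT
  ..FTT
  ..F.T
  ...FT
  ..F.T

....F
...FT
..FTT
..F.T
...FT
..F.T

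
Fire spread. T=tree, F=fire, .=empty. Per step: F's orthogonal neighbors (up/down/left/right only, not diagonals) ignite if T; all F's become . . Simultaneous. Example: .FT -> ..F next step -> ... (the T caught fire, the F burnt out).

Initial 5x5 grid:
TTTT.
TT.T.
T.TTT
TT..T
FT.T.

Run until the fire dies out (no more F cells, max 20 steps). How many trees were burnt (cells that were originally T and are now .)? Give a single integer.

Answer: 15

Derivation:
Step 1: +2 fires, +1 burnt (F count now 2)
Step 2: +2 fires, +2 burnt (F count now 2)
Step 3: +1 fires, +2 burnt (F count now 1)
Step 4: +2 fires, +1 burnt (F count now 2)
Step 5: +1 fires, +2 burnt (F count now 1)
Step 6: +1 fires, +1 burnt (F count now 1)
Step 7: +1 fires, +1 burnt (F count now 1)
Step 8: +1 fires, +1 burnt (F count now 1)
Step 9: +1 fires, +1 burnt (F count now 1)
Step 10: +2 fires, +1 burnt (F count now 2)
Step 11: +1 fires, +2 burnt (F count now 1)
Step 12: +0 fires, +1 burnt (F count now 0)
Fire out after step 12
Initially T: 16, now '.': 24
Total burnt (originally-T cells now '.'): 15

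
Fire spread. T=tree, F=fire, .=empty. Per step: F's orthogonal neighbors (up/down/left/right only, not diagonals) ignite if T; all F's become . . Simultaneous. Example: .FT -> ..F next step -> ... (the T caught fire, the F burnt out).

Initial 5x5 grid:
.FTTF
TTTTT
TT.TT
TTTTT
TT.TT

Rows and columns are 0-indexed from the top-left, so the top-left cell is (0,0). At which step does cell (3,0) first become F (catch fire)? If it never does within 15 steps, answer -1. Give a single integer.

Step 1: cell (3,0)='T' (+4 fires, +2 burnt)
Step 2: cell (3,0)='T' (+5 fires, +4 burnt)
Step 3: cell (3,0)='T' (+4 fires, +5 burnt)
Step 4: cell (3,0)='F' (+5 fires, +4 burnt)
  -> target ignites at step 4
Step 5: cell (3,0)='.' (+2 fires, +5 burnt)
Step 6: cell (3,0)='.' (+0 fires, +2 burnt)
  fire out at step 6

4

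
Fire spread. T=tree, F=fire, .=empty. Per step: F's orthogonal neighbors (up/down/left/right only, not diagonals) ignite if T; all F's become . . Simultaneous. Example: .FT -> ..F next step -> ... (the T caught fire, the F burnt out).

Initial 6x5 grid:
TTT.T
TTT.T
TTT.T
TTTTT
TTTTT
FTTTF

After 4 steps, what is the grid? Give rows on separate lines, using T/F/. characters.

Step 1: 4 trees catch fire, 2 burn out
  TTT.T
  TTT.T
  TTT.T
  TTTTT
  FTTTF
  .FTF.
Step 2: 5 trees catch fire, 4 burn out
  TTT.T
  TTT.T
  TTT.T
  FTTTF
  .FTF.
  ..F..
Step 3: 5 trees catch fire, 5 burn out
  TTT.T
  TTT.T
  FTT.F
  .FTF.
  ..F..
  .....
Step 4: 4 trees catch fire, 5 burn out
  TTT.T
  FTT.F
  .FT..
  ..F..
  .....
  .....

TTT.T
FTT.F
.FT..
..F..
.....
.....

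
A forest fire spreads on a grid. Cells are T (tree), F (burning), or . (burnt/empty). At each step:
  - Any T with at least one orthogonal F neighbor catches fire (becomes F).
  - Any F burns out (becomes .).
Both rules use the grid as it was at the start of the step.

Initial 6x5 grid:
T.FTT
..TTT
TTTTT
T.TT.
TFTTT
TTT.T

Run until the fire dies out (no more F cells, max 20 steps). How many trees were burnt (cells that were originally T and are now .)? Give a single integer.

Step 1: +5 fires, +2 burnt (F count now 5)
Step 2: +8 fires, +5 burnt (F count now 8)
Step 3: +6 fires, +8 burnt (F count now 6)
Step 4: +2 fires, +6 burnt (F count now 2)
Step 5: +0 fires, +2 burnt (F count now 0)
Fire out after step 5
Initially T: 22, now '.': 29
Total burnt (originally-T cells now '.'): 21

Answer: 21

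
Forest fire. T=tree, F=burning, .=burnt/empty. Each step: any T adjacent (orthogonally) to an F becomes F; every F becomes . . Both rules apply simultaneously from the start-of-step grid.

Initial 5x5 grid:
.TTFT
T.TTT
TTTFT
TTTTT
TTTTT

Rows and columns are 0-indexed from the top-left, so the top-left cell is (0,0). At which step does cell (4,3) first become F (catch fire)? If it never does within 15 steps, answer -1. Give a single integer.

Step 1: cell (4,3)='T' (+6 fires, +2 burnt)
Step 2: cell (4,3)='F' (+7 fires, +6 burnt)
  -> target ignites at step 2
Step 3: cell (4,3)='.' (+4 fires, +7 burnt)
Step 4: cell (4,3)='.' (+3 fires, +4 burnt)
Step 5: cell (4,3)='.' (+1 fires, +3 burnt)
Step 6: cell (4,3)='.' (+0 fires, +1 burnt)
  fire out at step 6

2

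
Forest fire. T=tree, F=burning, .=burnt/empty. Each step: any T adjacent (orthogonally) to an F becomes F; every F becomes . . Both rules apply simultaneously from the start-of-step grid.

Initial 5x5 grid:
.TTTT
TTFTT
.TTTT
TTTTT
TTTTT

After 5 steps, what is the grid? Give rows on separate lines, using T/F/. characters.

Step 1: 4 trees catch fire, 1 burn out
  .TFTT
  TF.FT
  .TFTT
  TTTTT
  TTTTT
Step 2: 7 trees catch fire, 4 burn out
  .F.FT
  F...F
  .F.FT
  TTFTT
  TTTTT
Step 3: 5 trees catch fire, 7 burn out
  ....F
  .....
  ....F
  TF.FT
  TTFTT
Step 4: 4 trees catch fire, 5 burn out
  .....
  .....
  .....
  F...F
  TF.FT
Step 5: 2 trees catch fire, 4 burn out
  .....
  .....
  .....
  .....
  F...F

.....
.....
.....
.....
F...F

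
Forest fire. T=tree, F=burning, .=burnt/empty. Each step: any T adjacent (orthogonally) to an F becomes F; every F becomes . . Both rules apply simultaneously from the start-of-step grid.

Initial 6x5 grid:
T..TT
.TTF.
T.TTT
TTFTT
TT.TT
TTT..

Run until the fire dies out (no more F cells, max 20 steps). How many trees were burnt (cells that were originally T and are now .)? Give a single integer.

Answer: 19

Derivation:
Step 1: +6 fires, +2 burnt (F count now 6)
Step 2: +7 fires, +6 burnt (F count now 7)
Step 3: +4 fires, +7 burnt (F count now 4)
Step 4: +2 fires, +4 burnt (F count now 2)
Step 5: +0 fires, +2 burnt (F count now 0)
Fire out after step 5
Initially T: 20, now '.': 29
Total burnt (originally-T cells now '.'): 19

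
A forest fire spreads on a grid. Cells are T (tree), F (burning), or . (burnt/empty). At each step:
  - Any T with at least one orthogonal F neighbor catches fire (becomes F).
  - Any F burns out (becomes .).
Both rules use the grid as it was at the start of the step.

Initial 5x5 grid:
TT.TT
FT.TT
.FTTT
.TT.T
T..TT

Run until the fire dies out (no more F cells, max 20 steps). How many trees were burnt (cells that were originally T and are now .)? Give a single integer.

Step 1: +4 fires, +2 burnt (F count now 4)
Step 2: +3 fires, +4 burnt (F count now 3)
Step 3: +2 fires, +3 burnt (F count now 2)
Step 4: +3 fires, +2 burnt (F count now 3)
Step 5: +2 fires, +3 burnt (F count now 2)
Step 6: +1 fires, +2 burnt (F count now 1)
Step 7: +0 fires, +1 burnt (F count now 0)
Fire out after step 7
Initially T: 16, now '.': 24
Total burnt (originally-T cells now '.'): 15

Answer: 15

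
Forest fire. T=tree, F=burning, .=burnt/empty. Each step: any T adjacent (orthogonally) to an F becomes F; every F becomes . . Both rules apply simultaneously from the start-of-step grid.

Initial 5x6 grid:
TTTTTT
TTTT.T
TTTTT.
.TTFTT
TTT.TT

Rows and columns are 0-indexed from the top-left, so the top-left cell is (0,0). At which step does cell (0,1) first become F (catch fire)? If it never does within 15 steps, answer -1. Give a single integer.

Step 1: cell (0,1)='T' (+3 fires, +1 burnt)
Step 2: cell (0,1)='T' (+7 fires, +3 burnt)
Step 3: cell (0,1)='T' (+5 fires, +7 burnt)
Step 4: cell (0,1)='T' (+5 fires, +5 burnt)
Step 5: cell (0,1)='F' (+3 fires, +5 burnt)
  -> target ignites at step 5
Step 6: cell (0,1)='.' (+2 fires, +3 burnt)
Step 7: cell (0,1)='.' (+0 fires, +2 burnt)
  fire out at step 7

5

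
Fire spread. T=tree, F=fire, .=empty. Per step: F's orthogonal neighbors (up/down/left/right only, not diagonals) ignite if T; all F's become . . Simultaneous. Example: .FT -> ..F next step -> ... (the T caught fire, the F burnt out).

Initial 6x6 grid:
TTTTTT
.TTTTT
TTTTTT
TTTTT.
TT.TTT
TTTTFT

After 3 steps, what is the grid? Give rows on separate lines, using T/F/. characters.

Step 1: 3 trees catch fire, 1 burn out
  TTTTTT
  .TTTTT
  TTTTTT
  TTTTT.
  TT.TFT
  TTTF.F
Step 2: 4 trees catch fire, 3 burn out
  TTTTTT
  .TTTTT
  TTTTTT
  TTTTF.
  TT.F.F
  TTF...
Step 3: 3 trees catch fire, 4 burn out
  TTTTTT
  .TTTTT
  TTTTFT
  TTTF..
  TT....
  TF....

TTTTTT
.TTTTT
TTTTFT
TTTF..
TT....
TF....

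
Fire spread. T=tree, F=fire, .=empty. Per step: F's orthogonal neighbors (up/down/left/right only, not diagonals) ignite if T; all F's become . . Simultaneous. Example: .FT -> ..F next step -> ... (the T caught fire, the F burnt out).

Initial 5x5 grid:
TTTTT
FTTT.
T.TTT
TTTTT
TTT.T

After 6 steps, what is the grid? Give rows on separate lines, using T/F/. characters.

Step 1: 3 trees catch fire, 1 burn out
  FTTTT
  .FTT.
  F.TTT
  TTTTT
  TTT.T
Step 2: 3 trees catch fire, 3 burn out
  .FTTT
  ..FT.
  ..TTT
  FTTTT
  TTT.T
Step 3: 5 trees catch fire, 3 burn out
  ..FTT
  ...F.
  ..FTT
  .FTTT
  FTT.T
Step 4: 4 trees catch fire, 5 burn out
  ...FT
  .....
  ...FT
  ..FTT
  .FT.T
Step 5: 4 trees catch fire, 4 burn out
  ....F
  .....
  ....F
  ...FT
  ..F.T
Step 6: 1 trees catch fire, 4 burn out
  .....
  .....
  .....
  ....F
  ....T

.....
.....
.....
....F
....T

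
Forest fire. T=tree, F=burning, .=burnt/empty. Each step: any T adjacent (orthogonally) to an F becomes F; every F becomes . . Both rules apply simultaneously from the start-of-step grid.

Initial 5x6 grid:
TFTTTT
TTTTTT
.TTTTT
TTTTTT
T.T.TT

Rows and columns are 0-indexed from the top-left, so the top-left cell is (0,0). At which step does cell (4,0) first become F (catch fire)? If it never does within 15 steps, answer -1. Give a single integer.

Step 1: cell (4,0)='T' (+3 fires, +1 burnt)
Step 2: cell (4,0)='T' (+4 fires, +3 burnt)
Step 3: cell (4,0)='T' (+4 fires, +4 burnt)
Step 4: cell (4,0)='T' (+5 fires, +4 burnt)
Step 5: cell (4,0)='F' (+5 fires, +5 burnt)
  -> target ignites at step 5
Step 6: cell (4,0)='.' (+2 fires, +5 burnt)
Step 7: cell (4,0)='.' (+2 fires, +2 burnt)
Step 8: cell (4,0)='.' (+1 fires, +2 burnt)
Step 9: cell (4,0)='.' (+0 fires, +1 burnt)
  fire out at step 9

5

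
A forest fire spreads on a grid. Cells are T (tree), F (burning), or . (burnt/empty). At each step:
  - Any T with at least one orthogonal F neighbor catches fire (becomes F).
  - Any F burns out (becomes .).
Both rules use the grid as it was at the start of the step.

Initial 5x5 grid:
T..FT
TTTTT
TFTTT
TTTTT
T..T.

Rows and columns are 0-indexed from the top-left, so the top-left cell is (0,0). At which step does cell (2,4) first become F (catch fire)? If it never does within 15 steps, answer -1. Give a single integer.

Step 1: cell (2,4)='T' (+6 fires, +2 burnt)
Step 2: cell (2,4)='T' (+6 fires, +6 burnt)
Step 3: cell (2,4)='F' (+4 fires, +6 burnt)
  -> target ignites at step 3
Step 4: cell (2,4)='.' (+2 fires, +4 burnt)
Step 5: cell (2,4)='.' (+0 fires, +2 burnt)
  fire out at step 5

3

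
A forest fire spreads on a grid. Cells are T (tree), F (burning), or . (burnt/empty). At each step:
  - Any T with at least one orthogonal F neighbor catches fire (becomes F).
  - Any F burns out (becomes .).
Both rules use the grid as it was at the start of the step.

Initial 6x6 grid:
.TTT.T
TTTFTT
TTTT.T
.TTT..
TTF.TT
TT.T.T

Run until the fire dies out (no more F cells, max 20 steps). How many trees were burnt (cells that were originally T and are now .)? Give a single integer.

Step 1: +6 fires, +2 burnt (F count now 6)
Step 2: +8 fires, +6 burnt (F count now 8)
Step 3: +6 fires, +8 burnt (F count now 6)
Step 4: +1 fires, +6 burnt (F count now 1)
Step 5: +0 fires, +1 burnt (F count now 0)
Fire out after step 5
Initially T: 25, now '.': 32
Total burnt (originally-T cells now '.'): 21

Answer: 21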